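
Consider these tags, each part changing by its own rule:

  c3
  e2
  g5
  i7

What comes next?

Letter: letters move forward 2 places in the alphabet, so c, e, g, i → k.
Second component: each term is the sum of the two before it; 3, 2, 5, 7 → 12.
Putting it together: k12.

k12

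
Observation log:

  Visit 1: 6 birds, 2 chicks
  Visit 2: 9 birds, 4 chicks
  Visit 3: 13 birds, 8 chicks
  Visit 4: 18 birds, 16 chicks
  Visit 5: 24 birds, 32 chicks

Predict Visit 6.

31 birds, 64 chicks

For the birds, differences are 3, 4, 5, … (increasing by 1 each time): 6, 9, 13, 18, 24 → 31.
Chicks: ×2 each step, so 2, 4, 8, 16, 32 → 64.
Putting it together: 31 birds, 64 chicks.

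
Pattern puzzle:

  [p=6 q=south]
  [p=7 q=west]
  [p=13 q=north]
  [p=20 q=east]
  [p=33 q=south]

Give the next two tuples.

[p=53 q=west], [p=86 q=north]

For the p, each term is the sum of the two before it: 6, 7, 13, 20, 33 → 53 → 86.
Q: repeats south → west → north → east, so south, west, north, east, south → west → north.
So the next two tuples are [p=53 q=west] and [p=86 q=north].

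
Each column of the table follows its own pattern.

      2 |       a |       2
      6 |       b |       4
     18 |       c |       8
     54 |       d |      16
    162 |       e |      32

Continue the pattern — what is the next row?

First component: ×3 each step; 2, 6, 18, 54, 162 → 486.
Letter: a, b, c, d, e → f (letters move forward 1 place in the alphabet).
Third component: ×2 each step, so 2, 4, 8, 16, 32 → 64.
Putting it together: 486  f  64.

486  f  64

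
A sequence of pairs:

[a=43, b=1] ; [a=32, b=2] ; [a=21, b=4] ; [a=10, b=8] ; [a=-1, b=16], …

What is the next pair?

A: 43, 32, 21, 10, -1 → -12 (−11 each step).
B — ×2 each step: 1, 2, 4, 8, 16 → 32.
So the next pair is [a=-12, b=32].

[a=-12, b=32]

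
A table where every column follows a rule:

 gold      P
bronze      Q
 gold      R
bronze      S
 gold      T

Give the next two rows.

bronze  U; gold  V

Rank: alternates gold ↔ bronze, so gold, bronze, gold, bronze, gold → bronze → gold.
For the letter, letters move forward 1 place in the alphabet: P, Q, R, S, T → U → V.
Putting the parts together: bronze  U and then gold  V.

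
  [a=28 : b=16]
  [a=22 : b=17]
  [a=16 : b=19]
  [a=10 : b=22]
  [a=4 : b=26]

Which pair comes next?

[a=-2 : b=31]

For the a, −6 each step: 28, 22, 16, 10, 4 → -2.
For the b, differences are 1, 2, 3, … (increasing by 1 each time): 16, 17, 19, 22, 26 → 31.
So the next pair is [a=-2 : b=31].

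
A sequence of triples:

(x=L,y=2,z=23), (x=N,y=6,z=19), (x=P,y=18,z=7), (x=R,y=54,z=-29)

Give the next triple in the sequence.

X: letters move forward 2 places in the alphabet; L, N, P, R → T.
Y goes 2, 6, 18, 54 → 162 (×3 each step).
Z goes 23, 19, 7, -29 → -137 (together with the y always sums to 25).
Putting it together: (x=T,y=162,z=-137).

(x=T,y=162,z=-137)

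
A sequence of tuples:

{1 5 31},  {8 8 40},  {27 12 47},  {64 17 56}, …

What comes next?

{125 23 63}

For the first component, perfect cubes: 1³, 2³, 3³, …: 1, 8, 27, 64 → 125.
Second component: differences are 3, 4, 5, … (increasing by 1 each time); 5, 8, 12, 17 → 23.
Third component — alternating steps +9, +7, +9, +7, …: 31, 40, 47, 56 → 63.
So the next tuple is {125 23 63}.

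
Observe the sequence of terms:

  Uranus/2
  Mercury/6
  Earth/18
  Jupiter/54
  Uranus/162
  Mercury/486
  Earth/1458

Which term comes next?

For the planet, repeats Uranus → Mercury → Earth → Jupiter: Uranus, Mercury, Earth, Jupiter, Uranus, Mercury, Earth → Jupiter.
Second slot: ×3 each step, so 2, 6, 18, 54, 162, 486, 1458 → 4374.
So the next term is Jupiter/4374.

Jupiter/4374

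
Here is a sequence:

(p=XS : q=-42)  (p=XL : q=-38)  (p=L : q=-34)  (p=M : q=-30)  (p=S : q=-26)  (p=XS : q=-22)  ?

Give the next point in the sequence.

(p=XL : q=-18)

P: repeats XS → XL → L → M → S; XS, XL, L, M, S, XS → XL.
Q: +4 each step, so -42, -38, -34, -30, -26, -22 → -18.
Combining the parts gives (p=XL : q=-18).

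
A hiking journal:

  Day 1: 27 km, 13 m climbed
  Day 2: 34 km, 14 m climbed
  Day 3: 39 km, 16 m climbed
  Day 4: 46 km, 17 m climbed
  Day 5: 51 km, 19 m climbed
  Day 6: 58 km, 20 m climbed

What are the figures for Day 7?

Km: 27, 34, 39, 46, 51, 58 → 63 (alternating steps +7, +5, +7, +5, …).
M climbed goes 13, 14, 16, 17, 19, 20 → 22 (alternating steps +1, +2, +1, +2, …).
Putting it together: 63 km, 22 m climbed.

63 km, 22 m climbed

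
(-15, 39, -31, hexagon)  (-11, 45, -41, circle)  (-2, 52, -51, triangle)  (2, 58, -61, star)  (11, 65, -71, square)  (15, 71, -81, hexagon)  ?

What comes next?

First coordinate: -15, -11, -2, 2, 11, 15 → 24 (alternating steps +4, +9, +4, +9, …).
Second coordinate goes 39, 45, 52, 58, 65, 71 → 78 (alternating steps +6, +7, +6, +7, …).
Third coordinate: -31, -41, -51, -61, -71, -81 → -91 (−10 each step).
Shape — repeats hexagon → circle → triangle → star → square: hexagon, circle, triangle, star, square, hexagon → circle.
Combining the parts gives (24, 78, -91, circle).

(24, 78, -91, circle)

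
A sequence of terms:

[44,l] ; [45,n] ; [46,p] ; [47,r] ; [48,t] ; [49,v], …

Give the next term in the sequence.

First part: +1 each step; 44, 45, 46, 47, 48, 49 → 50.
Letter: letters move forward 2 places in the alphabet; l, n, p, r, t, v → x.
Putting it together: [50,x].

[50,x]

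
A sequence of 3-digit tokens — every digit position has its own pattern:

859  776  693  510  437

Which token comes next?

First digit: 8, 7, 6, 5, 4 → 3 (−1 each step, mod 10).
Second digit: 5, 7, 9, 1, 3 → 5 (+2 each step, mod 10).
For the third digit, −3 each step, mod 10: 9, 6, 3, 0, 7 → 4.
Combining the parts gives 354.

354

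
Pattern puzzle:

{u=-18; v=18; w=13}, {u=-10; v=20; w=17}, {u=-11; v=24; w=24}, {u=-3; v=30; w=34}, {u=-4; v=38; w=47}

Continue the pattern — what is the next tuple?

{u=4; v=48; w=63}

U: -18, -10, -11, -3, -4 → 4 (alternating steps +8, −1, +8, −1, …).
V — differences are 2, 4, 6, … (increasing by 2 each time): 18, 20, 24, 30, 38 → 48.
For the w, differences are 4, 7, 10, … (increasing by 3 each time): 13, 17, 24, 34, 47 → 63.
Combining the parts gives {u=4; v=48; w=63}.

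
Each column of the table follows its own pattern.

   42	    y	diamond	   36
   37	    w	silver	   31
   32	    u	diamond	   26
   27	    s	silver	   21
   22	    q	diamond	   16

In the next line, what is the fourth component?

11

First component: −5 each step; 42, 37, 32, 27, 22 → 17.
Letter: y, w, u, s, q → o (letters move back 2 places in the alphabet).
Rank: diamond, silver, diamond, silver, diamond → silver (alternates diamond ↔ silver).
Fourth component — always 6 less than the first component: 36, 31, 26, 21, 16 → 11.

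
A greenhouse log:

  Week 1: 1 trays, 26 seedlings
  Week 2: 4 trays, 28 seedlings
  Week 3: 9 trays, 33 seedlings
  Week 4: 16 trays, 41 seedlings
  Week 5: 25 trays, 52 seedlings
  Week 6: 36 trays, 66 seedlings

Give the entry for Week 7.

49 trays, 83 seedlings

Trays: 1, 4, 9, 16, 25, 36 → 49 (perfect squares: 1², 2², 3², …).
Seedlings — differences are 2, 5, 8, … (increasing by 3 each time): 26, 28, 33, 41, 52, 66 → 83.
Putting it together: 49 trays, 83 seedlings.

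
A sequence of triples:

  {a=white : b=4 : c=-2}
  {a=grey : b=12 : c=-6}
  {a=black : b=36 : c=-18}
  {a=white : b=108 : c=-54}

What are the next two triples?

{a=grey : b=324 : c=-162}, {a=black : b=972 : c=-486}

A: repeats white → grey → black, so white, grey, black, white → grey → black.
For the b, ×3 each step: 4, 12, 36, 108 → 324 → 972.
C goes -2, -6, -18, -54 → -162 → -486 (×3 each step).
So the next two triples are {a=grey : b=324 : c=-162} and {a=black : b=972 : c=-486}.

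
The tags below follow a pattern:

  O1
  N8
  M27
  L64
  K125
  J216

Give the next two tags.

I343, H512

Letter goes O, N, M, L, K, J → I → H (letters move back 1 place in the alphabet).
Second component — perfect cubes: 1³, 2³, 3³, …: 1, 8, 27, 64, 125, 216 → 343 → 512.
Putting the parts together: I343 and then H512.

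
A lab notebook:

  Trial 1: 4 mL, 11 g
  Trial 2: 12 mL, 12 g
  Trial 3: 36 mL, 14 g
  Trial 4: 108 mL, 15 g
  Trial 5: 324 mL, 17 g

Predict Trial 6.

972 mL, 18 g

ML: ×3 each step, so 4, 12, 36, 108, 324 → 972.
G: alternating steps +1, +2, +1, +2, …; 11, 12, 14, 15, 17 → 18.
So the next line is 972 mL, 18 g.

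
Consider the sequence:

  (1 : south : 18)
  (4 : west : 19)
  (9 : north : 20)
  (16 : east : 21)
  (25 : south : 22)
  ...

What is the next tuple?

(36 : west : 23)

First coordinate goes 1, 4, 9, 16, 25 → 36 (perfect squares: 1², 2², 3², …).
Direction: south, west, north, east, south → west (repeats south → west → north → east).
Third coordinate: +1 each step; 18, 19, 20, 21, 22 → 23.
So the next tuple is (36 : west : 23).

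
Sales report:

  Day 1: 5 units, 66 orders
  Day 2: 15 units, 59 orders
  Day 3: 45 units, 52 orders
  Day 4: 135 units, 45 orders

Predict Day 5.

405 units, 38 orders

Units: 5, 15, 45, 135 → 405 (×3 each step).
Orders: −7 each step, so 66, 59, 52, 45 → 38.
Combining the parts gives 405 units, 38 orders.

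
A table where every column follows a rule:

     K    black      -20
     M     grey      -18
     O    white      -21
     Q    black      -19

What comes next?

S  grey  -22

Letter: letters move forward 2 places in the alphabet; K, M, O, Q → S.
Shade: black, grey, white, black → grey (repeats black → grey → white).
Third component: alternating steps +2, −3, +2, −3, …; -20, -18, -21, -19 → -22.
Combining the parts gives S  grey  -22.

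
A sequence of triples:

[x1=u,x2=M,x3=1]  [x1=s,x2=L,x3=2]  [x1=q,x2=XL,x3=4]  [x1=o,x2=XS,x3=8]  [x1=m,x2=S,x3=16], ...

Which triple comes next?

X1: letters move back 2 places in the alphabet, so u, s, q, o, m → k.
X2 — runs through clothing sizes XS→XL: M, L, XL, XS, S → M.
X3 — ×2 each step: 1, 2, 4, 8, 16 → 32.
So the next triple is [x1=k,x2=M,x3=32].

[x1=k,x2=M,x3=32]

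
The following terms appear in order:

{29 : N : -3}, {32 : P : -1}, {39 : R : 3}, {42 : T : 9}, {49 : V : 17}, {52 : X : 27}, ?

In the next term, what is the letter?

Z

Letter: letters move forward 2 places in the alphabet; N, P, R, T, V, X → Z.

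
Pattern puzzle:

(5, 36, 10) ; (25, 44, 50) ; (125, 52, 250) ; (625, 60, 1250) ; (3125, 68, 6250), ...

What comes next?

(15625, 76, 31250)

First value: ×5 each step, so 5, 25, 125, 625, 3125 → 15625.
Second value: +8 each step, so 36, 44, 52, 60, 68 → 76.
For the third value, always 2 × the first value: 10, 50, 250, 1250, 6250 → 31250.
Putting it together: (15625, 76, 31250).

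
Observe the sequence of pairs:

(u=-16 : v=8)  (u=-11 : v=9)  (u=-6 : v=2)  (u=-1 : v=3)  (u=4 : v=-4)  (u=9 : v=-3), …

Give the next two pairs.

(u=14 : v=-10), (u=19 : v=-9)

For the u, +5 each step: -16, -11, -6, -1, 4, 9 → 14 → 19.
For the v, alternating steps +1, −7, +1, −7, …: 8, 9, 2, 3, -4, -3 → -10 → -9.
So the next two pairs are (u=14 : v=-10) and (u=19 : v=-9).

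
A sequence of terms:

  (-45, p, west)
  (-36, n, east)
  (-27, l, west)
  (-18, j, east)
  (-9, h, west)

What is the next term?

(0, f, east)

First coordinate: -45, -36, -27, -18, -9 → 0 (+9 each step).
Letter — letters move back 2 places in the alphabet: p, n, l, j, h → f.
Direction — alternates west ↔ east: west, east, west, east, west → east.
So the next term is (0, f, east).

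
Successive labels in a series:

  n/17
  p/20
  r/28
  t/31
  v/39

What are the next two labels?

x/42 then z/50

Letter — letters move forward 2 places in the alphabet: n, p, r, t, v → x → z.
Second component: alternating steps +3, +8, +3, +8, …, so 17, 20, 28, 31, 39 → 42 → 50.
Putting the parts together: x/42 and then z/50.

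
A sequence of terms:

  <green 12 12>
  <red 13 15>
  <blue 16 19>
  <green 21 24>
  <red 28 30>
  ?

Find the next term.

Colour — repeats green → red → blue: green, red, blue, green, red → blue.
Second coordinate — differences are 1, 3, 5, … (increasing by 2 each time): 12, 13, 16, 21, 28 → 37.
For the third coordinate, differences are 3, 4, 5, … (increasing by 1 each time): 12, 15, 19, 24, 30 → 37.
So the next term is <blue 37 37>.

<blue 37 37>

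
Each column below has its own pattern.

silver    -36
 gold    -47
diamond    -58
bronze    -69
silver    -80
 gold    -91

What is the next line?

Rank: repeats silver → gold → diamond → bronze, so silver, gold, diamond, bronze, silver, gold → diamond.
Second component: -36, -47, -58, -69, -80, -91 → -102 (−11 each step).
So the next line is diamond  -102.

diamond  -102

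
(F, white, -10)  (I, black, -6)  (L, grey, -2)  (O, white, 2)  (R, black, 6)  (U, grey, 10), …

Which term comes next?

(X, white, 14)

Letter: letters move forward 3 places in the alphabet, so F, I, L, O, R, U → X.
Shade: repeats white → black → grey; white, black, grey, white, black, grey → white.
Third component: +4 each step; -10, -6, -2, 2, 6, 10 → 14.
Combining the parts gives (X, white, 14).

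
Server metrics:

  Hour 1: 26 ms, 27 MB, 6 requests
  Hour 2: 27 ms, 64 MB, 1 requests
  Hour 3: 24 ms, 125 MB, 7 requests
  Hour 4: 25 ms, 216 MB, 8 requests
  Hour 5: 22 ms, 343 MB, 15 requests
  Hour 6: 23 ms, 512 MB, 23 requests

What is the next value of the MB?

Ms goes 26, 27, 24, 25, 22, 23 → 20 (alternating steps +1, −3, +1, −3, …).
For the MB, perfect cubes: 3³, 4³, 5³, …: 27, 64, 125, 216, 343, 512 → 729.
For the requests, each term is the sum of the two before it: 6, 1, 7, 8, 15, 23 → 38.

729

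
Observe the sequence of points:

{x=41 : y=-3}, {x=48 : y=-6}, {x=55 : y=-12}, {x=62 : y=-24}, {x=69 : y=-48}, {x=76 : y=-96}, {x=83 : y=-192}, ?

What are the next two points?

For the x, +7 each step: 41, 48, 55, 62, 69, 76, 83 → 90 → 97.
For the y, ×2 each step: -3, -6, -12, -24, -48, -96, -192 → -384 → -768.
So the next two points are {x=90 : y=-384} and {x=97 : y=-768}.

{x=90 : y=-384}, {x=97 : y=-768}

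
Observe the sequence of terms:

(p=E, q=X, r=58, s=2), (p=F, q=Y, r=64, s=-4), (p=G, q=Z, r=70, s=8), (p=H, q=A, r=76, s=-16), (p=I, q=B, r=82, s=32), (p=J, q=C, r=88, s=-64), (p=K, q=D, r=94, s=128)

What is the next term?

(p=L, q=E, r=100, s=-256)

P — letters move forward 1 place in the alphabet: E, F, G, H, I, J, K → L.
For the q, letters move forward 1 place in the alphabet, wrapping Z→A: X, Y, Z, A, B, C, D → E.
R: +6 each step; 58, 64, 70, 76, 82, 88, 94 → 100.
S: 2, -4, 8, -16, 32, -64, 128 → -256 (×(-2) each step).
Putting it together: (p=L, q=E, r=100, s=-256).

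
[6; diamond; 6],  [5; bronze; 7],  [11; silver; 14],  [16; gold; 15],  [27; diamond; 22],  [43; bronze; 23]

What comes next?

First part: each term is the sum of the two before it, so 6, 5, 11, 16, 27, 43 → 70.
Rank: diamond, bronze, silver, gold, diamond, bronze → silver (repeats diamond → bronze → silver → gold).
For the third part, alternating steps +1, +7, +1, +7, …: 6, 7, 14, 15, 22, 23 → 30.
Combining the parts gives [70; silver; 30].

[70; silver; 30]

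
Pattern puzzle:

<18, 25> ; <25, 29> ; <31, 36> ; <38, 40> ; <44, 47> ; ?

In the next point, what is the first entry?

51

First entry: alternating steps +7, +6, +7, +6, …, so 18, 25, 31, 38, 44 → 51.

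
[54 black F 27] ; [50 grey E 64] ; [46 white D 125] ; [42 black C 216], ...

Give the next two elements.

For the first component, −4 each step: 54, 50, 46, 42 → 38 → 34.
Shade: repeats black → grey → white; black, grey, white, black → grey → white.
Letter: letters move back 1 place in the alphabet, so F, E, D, C → B → A.
Fourth component goes 27, 64, 125, 216 → 343 → 512 (perfect cubes: 3³, 4³, 5³, …).
Putting the parts together: [38 grey B 343] and then [34 white A 512].

[38 grey B 343], [34 white A 512]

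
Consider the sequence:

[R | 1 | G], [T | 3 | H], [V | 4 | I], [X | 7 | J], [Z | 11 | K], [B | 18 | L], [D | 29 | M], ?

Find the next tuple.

First letter goes R, T, V, X, Z, B, D → F (letters move forward 2 places in the alphabet, wrapping Z→A).
Second value: each term is the sum of the two before it, so 1, 3, 4, 7, 11, 18, 29 → 47.
Second letter — letters move forward 1 place in the alphabet: G, H, I, J, K, L, M → N.
Combining the parts gives [F | 47 | N].

[F | 47 | N]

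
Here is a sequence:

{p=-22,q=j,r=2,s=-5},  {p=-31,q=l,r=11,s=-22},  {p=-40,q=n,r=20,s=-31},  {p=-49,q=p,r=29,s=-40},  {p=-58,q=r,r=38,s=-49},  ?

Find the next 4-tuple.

{p=-67,q=t,r=47,s=-58}

For the p, −9 each step: -22, -31, -40, -49, -58 → -67.
Q — letters move forward 2 places in the alphabet: j, l, n, p, r → t.
R: +9 each step, so 2, 11, 20, 29, 38 → 47.
S — always the previous value of the p: -5, -22, -31, -40, -49 → -58.
Putting it together: {p=-67,q=t,r=47,s=-58}.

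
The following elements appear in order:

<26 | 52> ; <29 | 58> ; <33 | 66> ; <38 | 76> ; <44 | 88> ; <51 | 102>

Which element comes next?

First entry: 26, 29, 33, 38, 44, 51 → 59 (differences are 3, 4, 5, … (increasing by 1 each time)).
Second entry: 52, 58, 66, 76, 88, 102 → 118 (always 2 × the first entry).
So the next element is <59 | 118>.

<59 | 118>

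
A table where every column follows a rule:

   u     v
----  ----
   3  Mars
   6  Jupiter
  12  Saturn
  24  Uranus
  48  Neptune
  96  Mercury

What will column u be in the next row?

For the column u, ×2 each step: 3, 6, 12, 24, 48, 96 → 192.
For the column v, runs through the planets Mercury→Neptune: Mars, Jupiter, Saturn, Uranus, Neptune, Mercury → Venus.

192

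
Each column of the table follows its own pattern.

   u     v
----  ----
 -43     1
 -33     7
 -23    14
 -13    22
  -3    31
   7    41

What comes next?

17  52

Column u: +10 each step; -43, -33, -23, -13, -3, 7 → 17.
For the column v, differences are 6, 7, 8, … (increasing by 1 each time): 1, 7, 14, 22, 31, 41 → 52.
So the next row is 17  52.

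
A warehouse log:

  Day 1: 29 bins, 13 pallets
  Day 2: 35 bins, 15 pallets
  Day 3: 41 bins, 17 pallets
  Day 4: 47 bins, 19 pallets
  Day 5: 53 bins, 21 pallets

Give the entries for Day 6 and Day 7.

59 bins, 23 pallets; 65 bins, 25 pallets

Bins goes 29, 35, 41, 47, 53 → 59 → 65 (+6 each step).
For the pallets, +2 each step: 13, 15, 17, 19, 21 → 23 → 25.
Putting the parts together: 59 bins, 23 pallets and then 65 bins, 25 pallets.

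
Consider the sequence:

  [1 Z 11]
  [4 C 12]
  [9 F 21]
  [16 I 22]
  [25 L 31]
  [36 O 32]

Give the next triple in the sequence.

For the first component, perfect squares: 1², 2², 3², …: 1, 4, 9, 16, 25, 36 → 49.
Letter goes Z, C, F, I, L, O → R (letters move forward 3 places in the alphabet, wrapping Z→A).
Third component goes 11, 12, 21, 22, 31, 32 → 41 (alternating steps +1, +9, +1, +9, …).
Putting it together: [49 R 41].

[49 R 41]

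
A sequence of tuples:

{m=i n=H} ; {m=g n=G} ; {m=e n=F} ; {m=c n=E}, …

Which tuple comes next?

{m=a n=D}

For the m, letters move back 2 places in the alphabet: i, g, e, c → a.
N: letters move back 1 place in the alphabet; H, G, F, E → D.
Putting it together: {m=a n=D}.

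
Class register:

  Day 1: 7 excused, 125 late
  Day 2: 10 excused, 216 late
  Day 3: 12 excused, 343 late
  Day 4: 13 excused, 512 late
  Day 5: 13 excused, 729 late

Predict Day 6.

Excused: differences are 3, 2, 1, … (decreasing by 1 each time); 7, 10, 12, 13, 13 → 12.
Late goes 125, 216, 343, 512, 729 → 1000 (perfect cubes: 5³, 6³, 7³, …).
So the next record is 12 excused, 1000 late.

12 excused, 1000 late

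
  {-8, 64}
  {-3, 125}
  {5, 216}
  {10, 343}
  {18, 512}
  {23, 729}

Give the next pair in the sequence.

{31, 1000}

First value: -8, -3, 5, 10, 18, 23 → 31 (alternating steps +5, +8, +5, +8, …).
Second value: 64, 125, 216, 343, 512, 729 → 1000 (perfect cubes: 4³, 5³, 6³, …).
Combining the parts gives {31, 1000}.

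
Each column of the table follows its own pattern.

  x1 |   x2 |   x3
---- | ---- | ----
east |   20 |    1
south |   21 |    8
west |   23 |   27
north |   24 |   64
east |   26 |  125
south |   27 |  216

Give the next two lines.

Column x1: east, south, west, north, east, south → west → north (repeats east → south → west → north).
Column x2: alternating steps +1, +2, +1, +2, …; 20, 21, 23, 24, 26, 27 → 29 → 30.
Column x3: perfect cubes: 1³, 2³, 3³, …; 1, 8, 27, 64, 125, 216 → 343 → 512.
Putting the parts together: west  29  343 and then north  30  512.

west  29  343; north  30  512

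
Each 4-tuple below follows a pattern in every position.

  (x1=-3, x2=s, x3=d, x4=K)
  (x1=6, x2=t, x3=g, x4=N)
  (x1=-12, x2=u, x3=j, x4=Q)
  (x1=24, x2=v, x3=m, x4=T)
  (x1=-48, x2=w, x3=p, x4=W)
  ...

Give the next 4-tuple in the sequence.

X1: -3, 6, -12, 24, -48 → 96 (×(-2) each step).
X2 goes s, t, u, v, w → x (letters move forward 1 place in the alphabet).
X3: letters move forward 3 places in the alphabet, so d, g, j, m, p → s.
X4 goes K, N, Q, T, W → Z (letters move forward 3 places in the alphabet).
So the next 4-tuple is (x1=96, x2=x, x3=s, x4=Z).

(x1=96, x2=x, x3=s, x4=Z)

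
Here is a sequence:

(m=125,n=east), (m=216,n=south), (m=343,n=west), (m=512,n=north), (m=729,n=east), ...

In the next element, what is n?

south

For the n, repeats east → south → west → north: east, south, west, north, east → south.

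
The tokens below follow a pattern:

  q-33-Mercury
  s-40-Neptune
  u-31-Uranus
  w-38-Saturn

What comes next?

Letter: letters move forward 2 places in the alphabet, so q, s, u, w → y.
Second component goes 33, 40, 31, 38 → 29 (alternating steps +7, −9, +7, −9, …).
Planet: runs backward through the planets Mercury→Neptune, so Mercury, Neptune, Uranus, Saturn → Jupiter.
Combining the parts gives y-29-Jupiter.

y-29-Jupiter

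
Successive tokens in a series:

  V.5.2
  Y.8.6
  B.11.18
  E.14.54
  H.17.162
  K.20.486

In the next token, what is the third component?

For the third component, ×3 each step: 2, 6, 18, 54, 162, 486 → 1458.

1458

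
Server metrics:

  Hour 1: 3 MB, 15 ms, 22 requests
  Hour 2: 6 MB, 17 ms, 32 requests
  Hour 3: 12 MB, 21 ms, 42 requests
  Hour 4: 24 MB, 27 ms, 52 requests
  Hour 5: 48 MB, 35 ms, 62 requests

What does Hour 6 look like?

MB: ×2 each step; 3, 6, 12, 24, 48 → 96.
Ms: 15, 17, 21, 27, 35 → 45 (differences are 2, 4, 6, … (increasing by 2 each time)).
For the requests, +10 each step: 22, 32, 42, 52, 62 → 72.
So the next row is 96 MB, 45 ms, 72 requests.

96 MB, 45 ms, 72 requests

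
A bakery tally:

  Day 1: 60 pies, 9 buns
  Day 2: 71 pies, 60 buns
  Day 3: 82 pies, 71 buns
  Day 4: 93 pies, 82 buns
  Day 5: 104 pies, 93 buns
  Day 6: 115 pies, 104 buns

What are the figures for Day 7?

Pies: +11 each step; 60, 71, 82, 93, 104, 115 → 126.
Buns: 9, 60, 71, 82, 93, 104 → 115 (always the previous value of the pies).
Putting it together: 126 pies, 115 buns.

126 pies, 115 buns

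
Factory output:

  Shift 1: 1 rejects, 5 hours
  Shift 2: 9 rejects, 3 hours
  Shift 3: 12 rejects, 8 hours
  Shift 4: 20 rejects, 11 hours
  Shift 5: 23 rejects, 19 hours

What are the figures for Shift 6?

31 rejects, 30 hours

For the rejects, alternating steps +8, +3, +8, +3, …: 1, 9, 12, 20, 23 → 31.
For the hours, each term is the sum of the two before it: 5, 3, 8, 11, 19 → 30.
So the next record is 31 rejects, 30 hours.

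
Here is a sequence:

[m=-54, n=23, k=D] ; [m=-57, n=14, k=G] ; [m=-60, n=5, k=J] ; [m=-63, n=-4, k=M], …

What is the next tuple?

M: −3 each step, so -54, -57, -60, -63 → -66.
N: −9 each step, so 23, 14, 5, -4 → -13.
K — letters move forward 3 places in the alphabet: D, G, J, M → P.
Combining the parts gives [m=-66, n=-13, k=P].

[m=-66, n=-13, k=P]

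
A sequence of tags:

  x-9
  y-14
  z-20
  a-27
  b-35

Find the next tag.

c-44

Letter: letters move forward 1 place in the alphabet, wrapping Z→A; x, y, z, a, b → c.
Second component: 9, 14, 20, 27, 35 → 44 (differences are 5, 6, 7, … (increasing by 1 each time)).
So the next tag is c-44.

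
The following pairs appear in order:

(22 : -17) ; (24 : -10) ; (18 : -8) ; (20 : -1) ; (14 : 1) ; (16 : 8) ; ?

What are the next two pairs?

(10 : 10), (12 : 17)

First value: alternating steps +2, −6, +2, −6, …; 22, 24, 18, 20, 14, 16 → 10 → 12.
Second value: -17, -10, -8, -1, 1, 8 → 10 → 17 (alternating steps +7, +2, +7, +2, …).
Putting the parts together: (10 : 10) and then (12 : 17).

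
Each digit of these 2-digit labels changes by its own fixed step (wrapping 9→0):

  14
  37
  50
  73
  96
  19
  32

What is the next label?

First digit — +2 each step, mod 10: 1, 3, 5, 7, 9, 1, 3 → 5.
Second digit: +3 each step, mod 10; 4, 7, 0, 3, 6, 9, 2 → 5.
Combining the parts gives 55.

55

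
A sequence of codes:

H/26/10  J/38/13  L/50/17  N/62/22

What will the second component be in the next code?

74

Second component: 26, 38, 50, 62 → 74 (+12 each step).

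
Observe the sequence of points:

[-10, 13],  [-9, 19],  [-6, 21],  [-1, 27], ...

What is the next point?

First slot: differences are 1, 3, 5, … (increasing by 2 each time), so -10, -9, -6, -1 → 6.
Second slot: alternating steps +6, +2, +6, +2, …, so 13, 19, 21, 27 → 29.
Combining the parts gives [6, 29].

[6, 29]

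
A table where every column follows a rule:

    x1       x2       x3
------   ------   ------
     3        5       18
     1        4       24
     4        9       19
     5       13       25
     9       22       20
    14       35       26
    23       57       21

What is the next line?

Column x1 goes 3, 1, 4, 5, 9, 14, 23 → 37 (each term is the sum of the two before it).
Column x2: each term is the sum of the two before it; 5, 4, 9, 13, 22, 35, 57 → 92.
Column x3: alternating steps +6, −5, +6, −5, …; 18, 24, 19, 25, 20, 26, 21 → 27.
So the next line is 37  92  27.

37  92  27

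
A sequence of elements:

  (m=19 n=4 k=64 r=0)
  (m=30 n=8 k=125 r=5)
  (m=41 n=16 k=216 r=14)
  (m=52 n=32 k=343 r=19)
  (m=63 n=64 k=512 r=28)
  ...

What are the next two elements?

M: +11 each step, so 19, 30, 41, 52, 63 → 74 → 85.
N: ×2 each step, so 4, 8, 16, 32, 64 → 128 → 256.
K — perfect cubes: 4³, 5³, 6³, …: 64, 125, 216, 343, 512 → 729 → 1000.
R — alternating steps +5, +9, +5, +9, …: 0, 5, 14, 19, 28 → 33 → 42.
So the next two elements are (m=74 n=128 k=729 r=33) and (m=85 n=256 k=1000 r=42).

(m=74 n=128 k=729 r=33), (m=85 n=256 k=1000 r=42)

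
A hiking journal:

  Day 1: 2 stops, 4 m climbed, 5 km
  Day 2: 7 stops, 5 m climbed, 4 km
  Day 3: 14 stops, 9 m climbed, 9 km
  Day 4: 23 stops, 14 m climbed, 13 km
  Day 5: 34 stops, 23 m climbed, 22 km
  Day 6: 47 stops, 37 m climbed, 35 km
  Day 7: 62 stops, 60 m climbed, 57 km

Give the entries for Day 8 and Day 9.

79 stops, 97 m climbed, 92 km; 98 stops, 157 m climbed, 149 km

For the stops, differences are 5, 7, 9, … (increasing by 2 each time): 2, 7, 14, 23, 34, 47, 62 → 79 → 98.
M climbed: each term is the sum of the two before it, so 4, 5, 9, 14, 23, 37, 60 → 97 → 157.
Km — each term is the sum of the two before it: 5, 4, 9, 13, 22, 35, 57 → 92 → 149.
So the next two lines are 79 stops, 97 m climbed, 92 km and 98 stops, 157 m climbed, 149 km.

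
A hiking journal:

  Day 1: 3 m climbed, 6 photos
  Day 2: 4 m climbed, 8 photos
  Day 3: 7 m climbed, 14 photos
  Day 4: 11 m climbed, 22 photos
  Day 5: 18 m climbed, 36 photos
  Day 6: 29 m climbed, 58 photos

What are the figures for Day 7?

47 m climbed, 94 photos

M climbed: each term is the sum of the two before it; 3, 4, 7, 11, 18, 29 → 47.
Photos: 6, 8, 14, 22, 36, 58 → 94 (always 2 × the m climbed).
Putting it together: 47 m climbed, 94 photos.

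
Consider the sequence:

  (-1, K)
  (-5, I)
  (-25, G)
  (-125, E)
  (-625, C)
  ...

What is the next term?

(-3125, A)

First entry: -1, -5, -25, -125, -625 → -3125 (×5 each step).
For the letter, letters move back 2 places in the alphabet: K, I, G, E, C → A.
Putting it together: (-3125, A).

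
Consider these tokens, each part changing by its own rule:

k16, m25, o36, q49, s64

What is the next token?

u81

Letter — letters move forward 2 places in the alphabet: k, m, o, q, s → u.
Second component: 16, 25, 36, 49, 64 → 81 (perfect squares: 4², 5², 6², …).
So the next token is u81.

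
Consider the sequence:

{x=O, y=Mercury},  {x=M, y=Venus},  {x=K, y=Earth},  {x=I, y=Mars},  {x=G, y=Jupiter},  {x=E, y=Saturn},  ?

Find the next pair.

{x=C, y=Uranus}

X goes O, M, K, I, G, E → C (letters move back 2 places in the alphabet).
For the y, runs through the planets Mercury→Neptune: Mercury, Venus, Earth, Mars, Jupiter, Saturn → Uranus.
Putting it together: {x=C, y=Uranus}.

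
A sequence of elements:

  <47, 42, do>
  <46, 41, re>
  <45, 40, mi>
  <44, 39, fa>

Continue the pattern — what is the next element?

<43, 38, sol>

First value — −1 each step: 47, 46, 45, 44 → 43.
Second value: 42, 41, 40, 39 → 38 (always 5 less than the first value).
For the note, runs through the solfège scale do→ti: do, re, mi, fa → sol.
So the next element is <43, 38, sol>.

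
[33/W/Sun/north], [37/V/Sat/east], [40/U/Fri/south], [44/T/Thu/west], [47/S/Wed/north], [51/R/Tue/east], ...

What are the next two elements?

[54/Q/Mon/south], [58/P/Sun/west]

For the first part, alternating steps +4, +3, +4, +3, …: 33, 37, 40, 44, 47, 51 → 54 → 58.
Letter — letters move back 1 place in the alphabet: W, V, U, T, S, R → Q → P.
Day: Sun, Sat, Fri, Thu, Wed, Tue → Mon → Sun (runs backward through the weekdays Mon→Sun).
For the direction, repeats north → east → south → west: north, east, south, west, north, east → south → west.
So the next two elements are [54/Q/Mon/south] and [58/P/Sun/west].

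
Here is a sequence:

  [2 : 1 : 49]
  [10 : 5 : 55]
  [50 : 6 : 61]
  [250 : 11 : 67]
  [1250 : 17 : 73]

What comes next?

[6250 : 28 : 79]

First part: 2, 10, 50, 250, 1250 → 6250 (×5 each step).
Second part: each term is the sum of the two before it; 1, 5, 6, 11, 17 → 28.
Third part: 49, 55, 61, 67, 73 → 79 (+6 each step).
Combining the parts gives [6250 : 28 : 79].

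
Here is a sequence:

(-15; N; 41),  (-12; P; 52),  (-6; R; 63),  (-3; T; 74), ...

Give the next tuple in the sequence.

For the first slot, alternating steps +3, +6, +3, +6, …: -15, -12, -6, -3 → 3.
Letter goes N, P, R, T → V (letters move forward 2 places in the alphabet).
Third slot: +11 each step, so 41, 52, 63, 74 → 85.
So the next tuple is (3; V; 85).

(3; V; 85)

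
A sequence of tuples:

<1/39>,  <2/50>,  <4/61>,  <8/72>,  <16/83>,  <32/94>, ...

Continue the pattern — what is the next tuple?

<64/105>

First component: ×2 each step, so 1, 2, 4, 8, 16, 32 → 64.
Second component: +11 each step; 39, 50, 61, 72, 83, 94 → 105.
Putting it together: <64/105>.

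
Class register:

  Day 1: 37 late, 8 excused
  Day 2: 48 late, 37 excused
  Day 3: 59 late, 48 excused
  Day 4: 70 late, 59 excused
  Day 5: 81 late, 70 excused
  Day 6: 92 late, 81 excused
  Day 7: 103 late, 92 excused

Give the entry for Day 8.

114 late, 103 excused

Late — +11 each step: 37, 48, 59, 70, 81, 92, 103 → 114.
Excused — always the previous value of the late: 8, 37, 48, 59, 70, 81, 92 → 103.
So the next record is 114 late, 103 excused.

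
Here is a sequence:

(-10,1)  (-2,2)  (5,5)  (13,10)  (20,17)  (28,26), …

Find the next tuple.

(35,37)

First component: alternating steps +8, +7, +8, +7, …; -10, -2, 5, 13, 20, 28 → 35.
Second component: differences are 1, 3, 5, … (increasing by 2 each time), so 1, 2, 5, 10, 17, 26 → 37.
Combining the parts gives (35,37).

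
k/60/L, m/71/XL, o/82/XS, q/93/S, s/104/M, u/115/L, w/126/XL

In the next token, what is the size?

XS

Size goes L, XL, XS, S, M, L, XL → XS (repeats L → XL → XS → S → M).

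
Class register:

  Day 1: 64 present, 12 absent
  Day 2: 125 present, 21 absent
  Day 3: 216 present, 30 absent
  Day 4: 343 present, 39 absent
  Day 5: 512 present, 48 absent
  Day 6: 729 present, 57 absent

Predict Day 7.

Present: 64, 125, 216, 343, 512, 729 → 1000 (perfect cubes: 4³, 5³, 6³, …).
Absent goes 12, 21, 30, 39, 48, 57 → 66 (+9 each step).
So the next row is 1000 present, 66 absent.

1000 present, 66 absent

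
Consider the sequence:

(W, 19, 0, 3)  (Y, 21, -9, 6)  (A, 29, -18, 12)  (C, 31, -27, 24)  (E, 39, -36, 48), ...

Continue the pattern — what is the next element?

For the letter, letters move forward 2 places in the alphabet, wrapping Z→A: W, Y, A, C, E → G.
Second component: alternating steps +2, +8, +2, +8, …, so 19, 21, 29, 31, 39 → 41.
Third component goes 0, -9, -18, -27, -36 → -45 (−9 each step).
Fourth component: 3, 6, 12, 24, 48 → 96 (×2 each step).
Combining the parts gives (G, 41, -45, 96).

(G, 41, -45, 96)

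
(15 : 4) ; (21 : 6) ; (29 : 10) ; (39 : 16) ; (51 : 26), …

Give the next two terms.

(65 : 42), (81 : 68)

First coordinate: 15, 21, 29, 39, 51 → 65 → 81 (differences are 6, 8, 10, … (increasing by 2 each time)).
Second coordinate: each term is the sum of the two before it; 4, 6, 10, 16, 26 → 42 → 68.
So the next two terms are (65 : 42) and (81 : 68).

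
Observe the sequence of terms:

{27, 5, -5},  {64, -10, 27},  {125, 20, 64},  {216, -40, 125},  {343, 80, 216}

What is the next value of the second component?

Second component: ×(-2) each step, so 5, -10, 20, -40, 80 → -160.

-160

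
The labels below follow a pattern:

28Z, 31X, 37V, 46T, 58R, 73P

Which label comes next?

91N

First component goes 28, 31, 37, 46, 58, 73 → 91 (differences are 3, 6, 9, … (increasing by 3 each time)).
Letter goes Z, X, V, T, R, P → N (letters move back 2 places in the alphabet).
Combining the parts gives 91N.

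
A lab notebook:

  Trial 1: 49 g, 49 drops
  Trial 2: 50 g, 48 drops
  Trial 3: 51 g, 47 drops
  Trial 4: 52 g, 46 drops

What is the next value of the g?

G — +1 each step: 49, 50, 51, 52 → 53.

53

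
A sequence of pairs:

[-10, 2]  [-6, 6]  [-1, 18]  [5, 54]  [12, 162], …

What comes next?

First entry goes -10, -6, -1, 5, 12 → 20 (differences are 4, 5, 6, … (increasing by 1 each time)).
Second entry: 2, 6, 18, 54, 162 → 486 (×3 each step).
Putting it together: [20, 486].

[20, 486]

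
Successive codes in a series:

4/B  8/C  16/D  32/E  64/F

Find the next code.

First component — ×2 each step: 4, 8, 16, 32, 64 → 128.
Letter: letters move forward 1 place in the alphabet, so B, C, D, E, F → G.
So the next code is 128/G.

128/G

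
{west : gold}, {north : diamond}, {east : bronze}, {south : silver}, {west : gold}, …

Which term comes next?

For the direction, repeats west → north → east → south: west, north, east, south, west → north.
Rank — repeats gold → diamond → bronze → silver: gold, diamond, bronze, silver, gold → diamond.
So the next term is {north : diamond}.

{north : diamond}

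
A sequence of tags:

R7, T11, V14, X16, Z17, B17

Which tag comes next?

D16

Letter — letters move forward 2 places in the alphabet, wrapping Z→A: R, T, V, X, Z, B → D.
Second component: 7, 11, 14, 16, 17, 17 → 16 (differences are 4, 3, 2, … (decreasing by 1 each time)).
Putting it together: D16.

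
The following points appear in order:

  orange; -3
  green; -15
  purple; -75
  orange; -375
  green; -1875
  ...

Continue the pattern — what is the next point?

purple; -9375

Colour: repeats orange → green → purple; orange, green, purple, orange, green → purple.
Second entry — ×5 each step: -3, -15, -75, -375, -1875 → -9375.
Putting it together: purple; -9375.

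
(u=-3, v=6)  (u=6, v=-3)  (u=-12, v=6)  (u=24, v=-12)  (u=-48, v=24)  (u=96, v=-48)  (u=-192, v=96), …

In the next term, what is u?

U: ×(-2) each step; -3, 6, -12, 24, -48, 96, -192 → 384.
V: always the previous value of the u; 6, -3, 6, -12, 24, -48, 96 → -192.

384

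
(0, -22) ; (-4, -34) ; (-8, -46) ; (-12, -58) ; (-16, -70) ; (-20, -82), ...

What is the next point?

First entry goes 0, -4, -8, -12, -16, -20 → -24 (−4 each step).
Second entry: −12 each step; -22, -34, -46, -58, -70, -82 → -94.
So the next point is (-24, -94).

(-24, -94)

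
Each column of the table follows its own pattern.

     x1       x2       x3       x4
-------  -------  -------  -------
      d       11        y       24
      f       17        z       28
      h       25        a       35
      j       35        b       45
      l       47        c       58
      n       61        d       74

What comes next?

Column x1: d, f, h, j, l, n → p (letters move forward 2 places in the alphabet).
For the column x2, differences are 6, 8, 10, … (increasing by 2 each time): 11, 17, 25, 35, 47, 61 → 77.
Column x3: letters move forward 1 place in the alphabet, wrapping Z→A; y, z, a, b, c, d → e.
Column x4: differences are 4, 7, 10, … (increasing by 3 each time), so 24, 28, 35, 45, 58, 74 → 93.
Combining the parts gives p  77  e  93.

p  77  e  93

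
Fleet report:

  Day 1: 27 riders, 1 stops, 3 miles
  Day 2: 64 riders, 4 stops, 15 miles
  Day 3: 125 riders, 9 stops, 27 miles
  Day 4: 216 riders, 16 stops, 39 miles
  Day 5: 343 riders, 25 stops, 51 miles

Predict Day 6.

512 riders, 36 stops, 63 miles

Riders — perfect cubes: 3³, 4³, 5³, …: 27, 64, 125, 216, 343 → 512.
Stops: 1, 4, 9, 16, 25 → 36 (perfect squares: 1², 2², 3², …).
Miles: 3, 15, 27, 39, 51 → 63 (+12 each step).
Putting it together: 512 riders, 36 stops, 63 miles.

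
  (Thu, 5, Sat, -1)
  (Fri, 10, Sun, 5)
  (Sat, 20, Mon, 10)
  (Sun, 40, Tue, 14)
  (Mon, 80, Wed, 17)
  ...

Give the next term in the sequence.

(Tue, 160, Thu, 19)

First day: Thu, Fri, Sat, Sun, Mon → Tue (runs through the weekdays Mon→Sun).
For the second part, ×2 each step: 5, 10, 20, 40, 80 → 160.
Second day: Sat, Sun, Mon, Tue, Wed → Thu (runs through the weekdays Mon→Sun).
Fourth part: differences are 6, 5, 4, … (decreasing by 1 each time), so -1, 5, 10, 14, 17 → 19.
Combining the parts gives (Tue, 160, Thu, 19).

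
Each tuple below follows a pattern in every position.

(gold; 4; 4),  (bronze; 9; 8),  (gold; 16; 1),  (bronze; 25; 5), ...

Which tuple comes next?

Rank goes gold, bronze, gold, bronze → gold (alternates gold ↔ bronze).
For the second component, perfect squares: 2², 3², 4², …: 4, 9, 16, 25 → 36.
For the third component, alternating steps +4, −7, +4, −7, …: 4, 8, 1, 5 → -2.
So the next tuple is (gold; 36; -2).

(gold; 36; -2)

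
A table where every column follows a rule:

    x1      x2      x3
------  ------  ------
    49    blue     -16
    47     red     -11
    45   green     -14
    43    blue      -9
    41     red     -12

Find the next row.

Column x1: −2 each step; 49, 47, 45, 43, 41 → 39.
Column x2: repeats blue → red → green; blue, red, green, blue, red → green.
Column x3 — alternating steps +5, −3, +5, −3, …: -16, -11, -14, -9, -12 → -7.
So the next row is 39  green  -7.

39  green  -7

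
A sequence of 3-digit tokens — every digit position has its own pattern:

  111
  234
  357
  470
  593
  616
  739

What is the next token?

First digit: +1 each step, mod 10, so 1, 2, 3, 4, 5, 6, 7 → 8.
Second digit: +2 each step, mod 10, so 1, 3, 5, 7, 9, 1, 3 → 5.
Third digit: +3 each step, mod 10, so 1, 4, 7, 0, 3, 6, 9 → 2.
So the next token is 852.

852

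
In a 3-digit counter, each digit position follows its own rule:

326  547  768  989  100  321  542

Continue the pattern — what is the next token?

763

First digit goes 3, 5, 7, 9, 1, 3, 5 → 7 (+2 each step, mod 10).
Second digit: +2 each step, mod 10, so 2, 4, 6, 8, 0, 2, 4 → 6.
For the third digit, +1 each step, mod 10: 6, 7, 8, 9, 0, 1, 2 → 3.
So the next token is 763.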